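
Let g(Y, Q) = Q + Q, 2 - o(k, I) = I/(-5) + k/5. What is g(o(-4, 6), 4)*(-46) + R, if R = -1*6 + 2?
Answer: -372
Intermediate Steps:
o(k, I) = 2 - k/5 + I/5 (o(k, I) = 2 - (I/(-5) + k/5) = 2 - (I*(-⅕) + k*(⅕)) = 2 - (-I/5 + k/5) = 2 + (-k/5 + I/5) = 2 - k/5 + I/5)
g(Y, Q) = 2*Q
R = -4 (R = -6 + 2 = -4)
g(o(-4, 6), 4)*(-46) + R = (2*4)*(-46) - 4 = 8*(-46) - 4 = -368 - 4 = -372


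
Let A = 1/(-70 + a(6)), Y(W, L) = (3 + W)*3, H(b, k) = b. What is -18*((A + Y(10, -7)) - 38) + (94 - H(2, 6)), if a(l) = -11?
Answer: 668/9 ≈ 74.222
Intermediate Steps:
Y(W, L) = 9 + 3*W
A = -1/81 (A = 1/(-70 - 11) = 1/(-81) = -1/81 ≈ -0.012346)
-18*((A + Y(10, -7)) - 38) + (94 - H(2, 6)) = -18*((-1/81 + (9 + 3*10)) - 38) + (94 - 1*2) = -18*((-1/81 + (9 + 30)) - 38) + (94 - 2) = -18*((-1/81 + 39) - 38) + 92 = -18*(3158/81 - 38) + 92 = -18*80/81 + 92 = -160/9 + 92 = 668/9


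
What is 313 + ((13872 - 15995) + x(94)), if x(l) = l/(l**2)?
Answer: -170139/94 ≈ -1810.0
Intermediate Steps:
x(l) = 1/l (x(l) = l/l**2 = 1/l)
313 + ((13872 - 15995) + x(94)) = 313 + ((13872 - 15995) + 1/94) = 313 + (-2123 + 1/94) = 313 - 199561/94 = -170139/94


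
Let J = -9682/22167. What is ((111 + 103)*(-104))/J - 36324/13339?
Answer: 3290213656980/64574099 ≈ 50953.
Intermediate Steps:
J = -9682/22167 (J = -9682*1/22167 = -9682/22167 ≈ -0.43678)
((111 + 103)*(-104))/J - 36324/13339 = ((111 + 103)*(-104))/(-9682/22167) - 36324/13339 = (214*(-104))*(-22167/9682) - 36324*1/13339 = -22256*(-22167/9682) - 36324/13339 = 246674376/4841 - 36324/13339 = 3290213656980/64574099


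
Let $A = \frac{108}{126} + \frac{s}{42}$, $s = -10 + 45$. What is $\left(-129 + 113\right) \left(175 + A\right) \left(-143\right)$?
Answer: $\frac{8489624}{21} \approx 4.0427 \cdot 10^{5}$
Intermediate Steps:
$s = 35$
$A = \frac{71}{42}$ ($A = \frac{108}{126} + \frac{35}{42} = 108 \cdot \frac{1}{126} + 35 \cdot \frac{1}{42} = \frac{6}{7} + \frac{5}{6} = \frac{71}{42} \approx 1.6905$)
$\left(-129 + 113\right) \left(175 + A\right) \left(-143\right) = \left(-129 + 113\right) \left(175 + \frac{71}{42}\right) \left(-143\right) = \left(-16\right) \frac{7421}{42} \left(-143\right) = \left(- \frac{59368}{21}\right) \left(-143\right) = \frac{8489624}{21}$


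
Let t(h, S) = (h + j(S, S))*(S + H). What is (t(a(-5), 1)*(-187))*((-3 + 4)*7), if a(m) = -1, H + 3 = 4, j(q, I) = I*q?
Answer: 0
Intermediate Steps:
H = 1 (H = -3 + 4 = 1)
t(h, S) = (1 + S)*(h + S²) (t(h, S) = (h + S*S)*(S + 1) = (h + S²)*(1 + S) = (1 + S)*(h + S²))
(t(a(-5), 1)*(-187))*((-3 + 4)*7) = ((-1 + 1² + 1³ + 1*(-1))*(-187))*((-3 + 4)*7) = ((-1 + 1 + 1 - 1)*(-187))*(1*7) = (0*(-187))*7 = 0*7 = 0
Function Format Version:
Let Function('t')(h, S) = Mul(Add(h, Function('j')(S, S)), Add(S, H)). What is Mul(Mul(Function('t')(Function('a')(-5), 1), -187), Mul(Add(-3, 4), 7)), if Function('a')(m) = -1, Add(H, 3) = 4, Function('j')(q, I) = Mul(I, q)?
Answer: 0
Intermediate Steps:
H = 1 (H = Add(-3, 4) = 1)
Function('t')(h, S) = Mul(Add(1, S), Add(h, Pow(S, 2))) (Function('t')(h, S) = Mul(Add(h, Mul(S, S)), Add(S, 1)) = Mul(Add(h, Pow(S, 2)), Add(1, S)) = Mul(Add(1, S), Add(h, Pow(S, 2))))
Mul(Mul(Function('t')(Function('a')(-5), 1), -187), Mul(Add(-3, 4), 7)) = Mul(Mul(Add(-1, Pow(1, 2), Pow(1, 3), Mul(1, -1)), -187), Mul(Add(-3, 4), 7)) = Mul(Mul(Add(-1, 1, 1, -1), -187), Mul(1, 7)) = Mul(Mul(0, -187), 7) = Mul(0, 7) = 0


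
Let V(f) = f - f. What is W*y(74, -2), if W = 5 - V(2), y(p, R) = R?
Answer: -10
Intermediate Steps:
V(f) = 0
W = 5 (W = 5 - 1*0 = 5 + 0 = 5)
W*y(74, -2) = 5*(-2) = -10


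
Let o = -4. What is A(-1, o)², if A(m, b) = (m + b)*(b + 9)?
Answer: 625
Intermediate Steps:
A(m, b) = (9 + b)*(b + m) (A(m, b) = (b + m)*(9 + b) = (9 + b)*(b + m))
A(-1, o)² = ((-4)² + 9*(-4) + 9*(-1) - 4*(-1))² = (16 - 36 - 9 + 4)² = (-25)² = 625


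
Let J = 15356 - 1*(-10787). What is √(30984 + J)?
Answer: √57127 ≈ 239.01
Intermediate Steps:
J = 26143 (J = 15356 + 10787 = 26143)
√(30984 + J) = √(30984 + 26143) = √57127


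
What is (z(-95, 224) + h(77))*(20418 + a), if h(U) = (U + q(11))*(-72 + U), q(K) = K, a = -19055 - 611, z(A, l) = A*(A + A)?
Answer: 13904480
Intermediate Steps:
z(A, l) = 2*A**2 (z(A, l) = A*(2*A) = 2*A**2)
a = -19666
h(U) = (-72 + U)*(11 + U) (h(U) = (U + 11)*(-72 + U) = (11 + U)*(-72 + U) = (-72 + U)*(11 + U))
(z(-95, 224) + h(77))*(20418 + a) = (2*(-95)**2 + (-792 + 77**2 - 61*77))*(20418 - 19666) = (2*9025 + (-792 + 5929 - 4697))*752 = (18050 + 440)*752 = 18490*752 = 13904480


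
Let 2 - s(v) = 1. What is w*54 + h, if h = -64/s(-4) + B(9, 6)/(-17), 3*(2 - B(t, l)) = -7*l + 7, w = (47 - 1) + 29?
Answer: 203245/51 ≈ 3985.2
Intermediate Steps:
w = 75 (w = 46 + 29 = 75)
B(t, l) = -⅓ + 7*l/3 (B(t, l) = 2 - (-7*l + 7)/3 = 2 - (7 - 7*l)/3 = 2 + (-7/3 + 7*l/3) = -⅓ + 7*l/3)
s(v) = 1 (s(v) = 2 - 1*1 = 2 - 1 = 1)
h = -3305/51 (h = -64/1 + (-⅓ + (7/3)*6)/(-17) = -64*1 + (-⅓ + 14)*(-1/17) = -64 + (41/3)*(-1/17) = -64 - 41/51 = -3305/51 ≈ -64.804)
w*54 + h = 75*54 - 3305/51 = 4050 - 3305/51 = 203245/51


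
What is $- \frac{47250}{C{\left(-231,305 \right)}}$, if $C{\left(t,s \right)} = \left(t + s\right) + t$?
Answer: $\frac{47250}{157} \approx 300.96$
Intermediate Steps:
$C{\left(t,s \right)} = s + 2 t$ ($C{\left(t,s \right)} = \left(s + t\right) + t = s + 2 t$)
$- \frac{47250}{C{\left(-231,305 \right)}} = - \frac{47250}{305 + 2 \left(-231\right)} = - \frac{47250}{305 - 462} = - \frac{47250}{-157} = \left(-47250\right) \left(- \frac{1}{157}\right) = \frac{47250}{157}$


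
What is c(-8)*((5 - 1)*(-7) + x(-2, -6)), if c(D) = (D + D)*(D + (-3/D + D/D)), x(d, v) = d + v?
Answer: -3816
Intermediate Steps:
c(D) = 2*D*(1 + D - 3/D) (c(D) = (2*D)*(D + (-3/D + 1)) = (2*D)*(D + (1 - 3/D)) = (2*D)*(1 + D - 3/D) = 2*D*(1 + D - 3/D))
c(-8)*((5 - 1)*(-7) + x(-2, -6)) = (-6 + 2*(-8) + 2*(-8)²)*((5 - 1)*(-7) + (-2 - 6)) = (-6 - 16 + 2*64)*(4*(-7) - 8) = (-6 - 16 + 128)*(-28 - 8) = 106*(-36) = -3816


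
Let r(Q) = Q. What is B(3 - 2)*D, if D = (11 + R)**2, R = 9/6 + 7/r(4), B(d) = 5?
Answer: 16245/16 ≈ 1015.3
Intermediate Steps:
R = 13/4 (R = 9/6 + 7/4 = 9*(1/6) + 7*(1/4) = 3/2 + 7/4 = 13/4 ≈ 3.2500)
D = 3249/16 (D = (11 + 13/4)**2 = (57/4)**2 = 3249/16 ≈ 203.06)
B(3 - 2)*D = 5*(3249/16) = 16245/16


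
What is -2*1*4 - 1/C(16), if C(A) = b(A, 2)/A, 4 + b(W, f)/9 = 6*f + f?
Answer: -368/45 ≈ -8.1778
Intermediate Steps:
b(W, f) = -36 + 63*f (b(W, f) = -36 + 9*(6*f + f) = -36 + 9*(7*f) = -36 + 63*f)
C(A) = 90/A (C(A) = (-36 + 63*2)/A = (-36 + 126)/A = 90/A)
-2*1*4 - 1/C(16) = -2*1*4 - 1/(90/16) = -2*4 - 1/(90*(1/16)) = -8 - 1/45/8 = -8 - 1*8/45 = -8 - 8/45 = -368/45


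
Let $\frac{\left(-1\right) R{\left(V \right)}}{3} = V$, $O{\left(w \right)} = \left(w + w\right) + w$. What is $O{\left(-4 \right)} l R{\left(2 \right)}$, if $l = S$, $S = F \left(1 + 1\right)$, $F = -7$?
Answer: $-1008$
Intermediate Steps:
$O{\left(w \right)} = 3 w$ ($O{\left(w \right)} = 2 w + w = 3 w$)
$R{\left(V \right)} = - 3 V$
$S = -14$ ($S = - 7 \left(1 + 1\right) = \left(-7\right) 2 = -14$)
$l = -14$
$O{\left(-4 \right)} l R{\left(2 \right)} = 3 \left(-4\right) \left(-14\right) \left(\left(-3\right) 2\right) = \left(-12\right) \left(-14\right) \left(-6\right) = 168 \left(-6\right) = -1008$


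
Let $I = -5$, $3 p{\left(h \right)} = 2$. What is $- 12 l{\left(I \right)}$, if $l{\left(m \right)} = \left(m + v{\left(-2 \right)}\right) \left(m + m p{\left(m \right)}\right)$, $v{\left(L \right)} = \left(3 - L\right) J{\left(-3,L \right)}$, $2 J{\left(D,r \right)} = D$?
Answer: $-1250$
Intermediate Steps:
$J{\left(D,r \right)} = \frac{D}{2}$
$p{\left(h \right)} = \frac{2}{3}$ ($p{\left(h \right)} = \frac{1}{3} \cdot 2 = \frac{2}{3}$)
$v{\left(L \right)} = - \frac{9}{2} + \frac{3 L}{2}$ ($v{\left(L \right)} = \left(3 - L\right) \frac{1}{2} \left(-3\right) = \left(3 - L\right) \left(- \frac{3}{2}\right) = - \frac{9}{2} + \frac{3 L}{2}$)
$l{\left(m \right)} = \frac{5 m \left(- \frac{15}{2} + m\right)}{3}$ ($l{\left(m \right)} = \left(m + \left(- \frac{9}{2} + \frac{3}{2} \left(-2\right)\right)\right) \left(m + m \frac{2}{3}\right) = \left(m - \frac{15}{2}\right) \left(m + \frac{2 m}{3}\right) = \left(m - \frac{15}{2}\right) \frac{5 m}{3} = \left(- \frac{15}{2} + m\right) \frac{5 m}{3} = \frac{5 m \left(- \frac{15}{2} + m\right)}{3}$)
$- 12 l{\left(I \right)} = - 12 \cdot \frac{5}{6} \left(-5\right) \left(-15 + 2 \left(-5\right)\right) = - 12 \cdot \frac{5}{6} \left(-5\right) \left(-15 - 10\right) = - 12 \cdot \frac{5}{6} \left(-5\right) \left(-25\right) = \left(-12\right) \frac{625}{6} = -1250$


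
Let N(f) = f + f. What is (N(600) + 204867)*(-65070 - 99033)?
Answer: -33816212901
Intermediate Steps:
N(f) = 2*f
(N(600) + 204867)*(-65070 - 99033) = (2*600 + 204867)*(-65070 - 99033) = (1200 + 204867)*(-164103) = 206067*(-164103) = -33816212901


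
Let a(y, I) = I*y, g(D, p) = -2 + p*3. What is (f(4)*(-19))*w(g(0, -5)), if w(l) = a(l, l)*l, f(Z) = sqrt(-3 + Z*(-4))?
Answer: 93347*I*sqrt(19) ≈ 4.0689e+5*I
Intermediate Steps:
g(D, p) = -2 + 3*p
f(Z) = sqrt(-3 - 4*Z)
w(l) = l**3 (w(l) = (l*l)*l = l**2*l = l**3)
(f(4)*(-19))*w(g(0, -5)) = (sqrt(-3 - 4*4)*(-19))*(-2 + 3*(-5))**3 = (sqrt(-3 - 16)*(-19))*(-2 - 15)**3 = (sqrt(-19)*(-19))*(-17)**3 = ((I*sqrt(19))*(-19))*(-4913) = -19*I*sqrt(19)*(-4913) = 93347*I*sqrt(19)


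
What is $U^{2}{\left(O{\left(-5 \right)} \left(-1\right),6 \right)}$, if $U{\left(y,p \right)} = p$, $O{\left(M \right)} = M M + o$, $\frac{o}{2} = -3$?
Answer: $36$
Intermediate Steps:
$o = -6$ ($o = 2 \left(-3\right) = -6$)
$O{\left(M \right)} = -6 + M^{2}$ ($O{\left(M \right)} = M M - 6 = M^{2} - 6 = -6 + M^{2}$)
$U^{2}{\left(O{\left(-5 \right)} \left(-1\right),6 \right)} = 6^{2} = 36$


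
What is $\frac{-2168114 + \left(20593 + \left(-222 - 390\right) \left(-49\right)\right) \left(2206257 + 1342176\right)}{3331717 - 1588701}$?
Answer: $\frac{179481121459}{1743016} \approx 1.0297 \cdot 10^{5}$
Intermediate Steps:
$\frac{-2168114 + \left(20593 + \left(-222 - 390\right) \left(-49\right)\right) \left(2206257 + 1342176\right)}{3331717 - 1588701} = \frac{-2168114 + \left(20593 - -29988\right) 3548433}{1743016} = \left(-2168114 + \left(20593 + 29988\right) 3548433\right) \frac{1}{1743016} = \left(-2168114 + 50581 \cdot 3548433\right) \frac{1}{1743016} = \left(-2168114 + 179483289573\right) \frac{1}{1743016} = 179481121459 \cdot \frac{1}{1743016} = \frac{179481121459}{1743016}$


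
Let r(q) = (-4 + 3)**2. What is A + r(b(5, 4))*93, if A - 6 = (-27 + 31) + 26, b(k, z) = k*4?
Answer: 129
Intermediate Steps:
b(k, z) = 4*k
r(q) = 1 (r(q) = (-1)**2 = 1)
A = 36 (A = 6 + ((-27 + 31) + 26) = 6 + (4 + 26) = 6 + 30 = 36)
A + r(b(5, 4))*93 = 36 + 1*93 = 36 + 93 = 129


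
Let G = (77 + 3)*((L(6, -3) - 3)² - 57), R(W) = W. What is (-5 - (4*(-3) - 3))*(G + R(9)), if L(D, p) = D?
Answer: -38310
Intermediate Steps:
G = -3840 (G = (77 + 3)*((6 - 3)² - 57) = 80*(3² - 57) = 80*(9 - 57) = 80*(-48) = -3840)
(-5 - (4*(-3) - 3))*(G + R(9)) = (-5 - (4*(-3) - 3))*(-3840 + 9) = (-5 - (-12 - 3))*(-3831) = (-5 - 1*(-15))*(-3831) = (-5 + 15)*(-3831) = 10*(-3831) = -38310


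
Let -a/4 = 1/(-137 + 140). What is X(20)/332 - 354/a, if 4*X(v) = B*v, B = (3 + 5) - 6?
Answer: 22039/83 ≈ 265.53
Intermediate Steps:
a = -4/3 (a = -4/(-137 + 140) = -4/3 ≈ -1.3333)
B = 2 (B = 8 - 6 = 2)
X(v) = v/2 (X(v) = (2*v)/4 = v/2)
X(20)/332 - 354/a = ((½)*20)/332 - 354/(-4/3) = 10*(1/332) - 354*(-¾) = 5/166 + 531/2 = 22039/83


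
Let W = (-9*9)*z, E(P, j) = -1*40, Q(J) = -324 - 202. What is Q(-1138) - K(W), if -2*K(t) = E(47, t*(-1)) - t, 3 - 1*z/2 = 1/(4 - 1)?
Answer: -330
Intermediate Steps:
z = 16/3 (z = 6 - 2/(4 - 1) = 6 - 2/3 = 6 - 2*⅓ = 6 - ⅔ = 16/3 ≈ 5.3333)
Q(J) = -526
E(P, j) = -40
W = -432 (W = -9*9*(16/3) = -81*16/3 = -432)
K(t) = 20 + t/2 (K(t) = -(-40 - t)/2 = 20 + t/2)
Q(-1138) - K(W) = -526 - (20 + (½)*(-432)) = -526 - (20 - 216) = -526 - 1*(-196) = -526 + 196 = -330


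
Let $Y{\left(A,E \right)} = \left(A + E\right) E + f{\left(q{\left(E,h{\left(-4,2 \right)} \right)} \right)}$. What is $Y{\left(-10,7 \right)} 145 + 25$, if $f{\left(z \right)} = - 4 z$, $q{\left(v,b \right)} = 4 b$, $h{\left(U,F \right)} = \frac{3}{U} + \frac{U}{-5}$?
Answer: $-3136$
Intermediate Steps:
$h{\left(U,F \right)} = \frac{3}{U} - \frac{U}{5}$ ($h{\left(U,F \right)} = \frac{3}{U} + U \left(- \frac{1}{5}\right) = \frac{3}{U} - \frac{U}{5}$)
$Y{\left(A,E \right)} = - \frac{4}{5} + E \left(A + E\right)$ ($Y{\left(A,E \right)} = \left(A + E\right) E - 4 \cdot 4 \left(\frac{3}{-4} - - \frac{4}{5}\right) = E \left(A + E\right) - 4 \cdot 4 \left(3 \left(- \frac{1}{4}\right) + \frac{4}{5}\right) = E \left(A + E\right) - 4 \cdot 4 \left(- \frac{3}{4} + \frac{4}{5}\right) = E \left(A + E\right) - 4 \cdot 4 \cdot \frac{1}{20} = E \left(A + E\right) - \frac{4}{5} = - \frac{4}{5} + E \left(A + E\right)$)
$Y{\left(-10,7 \right)} 145 + 25 = \left(- \frac{4}{5} + 7^{2} - 70\right) 145 + 25 = \left(- \frac{4}{5} + 49 - 70\right) 145 + 25 = \left(- \frac{109}{5}\right) 145 + 25 = -3161 + 25 = -3136$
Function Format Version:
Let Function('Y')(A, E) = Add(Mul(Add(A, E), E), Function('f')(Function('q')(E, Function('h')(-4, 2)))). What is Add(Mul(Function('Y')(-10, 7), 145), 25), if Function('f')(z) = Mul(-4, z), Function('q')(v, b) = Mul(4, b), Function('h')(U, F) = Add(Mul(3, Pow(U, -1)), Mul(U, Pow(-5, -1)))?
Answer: -3136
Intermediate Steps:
Function('h')(U, F) = Add(Mul(3, Pow(U, -1)), Mul(Rational(-1, 5), U)) (Function('h')(U, F) = Add(Mul(3, Pow(U, -1)), Mul(U, Rational(-1, 5))) = Add(Mul(3, Pow(U, -1)), Mul(Rational(-1, 5), U)))
Function('Y')(A, E) = Add(Rational(-4, 5), Mul(E, Add(A, E))) (Function('Y')(A, E) = Add(Mul(Add(A, E), E), Mul(-4, Mul(4, Add(Mul(3, Pow(-4, -1)), Mul(Rational(-1, 5), -4))))) = Add(Mul(E, Add(A, E)), Mul(-4, Mul(4, Add(Mul(3, Rational(-1, 4)), Rational(4, 5))))) = Add(Mul(E, Add(A, E)), Mul(-4, Mul(4, Add(Rational(-3, 4), Rational(4, 5))))) = Add(Mul(E, Add(A, E)), Mul(-4, Mul(4, Rational(1, 20)))) = Add(Mul(E, Add(A, E)), Mul(-4, Rational(1, 5))) = Add(Mul(E, Add(A, E)), Rational(-4, 5)) = Add(Rational(-4, 5), Mul(E, Add(A, E))))
Add(Mul(Function('Y')(-10, 7), 145), 25) = Add(Mul(Add(Rational(-4, 5), Pow(7, 2), Mul(-10, 7)), 145), 25) = Add(Mul(Add(Rational(-4, 5), 49, -70), 145), 25) = Add(Mul(Rational(-109, 5), 145), 25) = Add(-3161, 25) = -3136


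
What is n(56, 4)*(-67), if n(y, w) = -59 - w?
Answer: 4221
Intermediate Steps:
n(56, 4)*(-67) = (-59 - 1*4)*(-67) = (-59 - 4)*(-67) = -63*(-67) = 4221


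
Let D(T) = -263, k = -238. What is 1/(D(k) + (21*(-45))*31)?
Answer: -1/29558 ≈ -3.3832e-5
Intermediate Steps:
1/(D(k) + (21*(-45))*31) = 1/(-263 + (21*(-45))*31) = 1/(-263 - 945*31) = 1/(-263 - 29295) = 1/(-29558) = -1/29558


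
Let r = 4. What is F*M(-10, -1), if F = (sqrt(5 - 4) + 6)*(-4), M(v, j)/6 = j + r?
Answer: -504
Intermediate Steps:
M(v, j) = 24 + 6*j (M(v, j) = 6*(j + 4) = 6*(4 + j) = 24 + 6*j)
F = -28 (F = (sqrt(1) + 6)*(-4) = (1 + 6)*(-4) = 7*(-4) = -28)
F*M(-10, -1) = -28*(24 + 6*(-1)) = -28*(24 - 6) = -28*18 = -504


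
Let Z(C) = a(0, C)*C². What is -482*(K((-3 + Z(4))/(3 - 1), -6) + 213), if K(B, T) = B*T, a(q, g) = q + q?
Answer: -107004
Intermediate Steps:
a(q, g) = 2*q
Z(C) = 0 (Z(C) = (2*0)*C² = 0*C² = 0)
-482*(K((-3 + Z(4))/(3 - 1), -6) + 213) = -482*(((-3 + 0)/(3 - 1))*(-6) + 213) = -482*(-3/2*(-6) + 213) = -482*(9 + 213) = -482*222 = -107004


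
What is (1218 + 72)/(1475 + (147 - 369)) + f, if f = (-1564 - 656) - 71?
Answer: -2869333/1253 ≈ -2290.0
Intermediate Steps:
f = -2291 (f = -2220 - 71 = -2291)
(1218 + 72)/(1475 + (147 - 369)) + f = (1218 + 72)/(1475 + (147 - 369)) - 2291 = 1290/(1475 - 222) - 2291 = 1290/1253 - 2291 = -2869333/1253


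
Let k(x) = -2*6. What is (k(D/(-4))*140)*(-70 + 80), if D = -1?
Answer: -16800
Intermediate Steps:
k(x) = -12
(k(D/(-4))*140)*(-70 + 80) = (-12*140)*(-70 + 80) = -1680*10 = -16800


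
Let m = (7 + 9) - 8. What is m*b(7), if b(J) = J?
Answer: 56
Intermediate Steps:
m = 8 (m = 16 - 8 = 8)
m*b(7) = 8*7 = 56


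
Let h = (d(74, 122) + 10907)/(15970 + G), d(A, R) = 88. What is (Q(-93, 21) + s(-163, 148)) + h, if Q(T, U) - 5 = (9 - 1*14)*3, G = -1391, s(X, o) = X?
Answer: -2511172/14579 ≈ -172.25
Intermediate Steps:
Q(T, U) = -10 (Q(T, U) = 5 + (9 - 1*14)*3 = 5 + (9 - 14)*3 = 5 - 5*3 = 5 - 15 = -10)
h = 10995/14579 (h = (88 + 10907)/(15970 - 1391) = 10995/14579 ≈ 0.75417)
(Q(-93, 21) + s(-163, 148)) + h = (-10 - 163) + 10995/14579 = -173 + 10995/14579 = -2511172/14579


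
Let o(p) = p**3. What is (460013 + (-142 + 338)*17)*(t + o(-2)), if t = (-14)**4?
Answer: 17796154760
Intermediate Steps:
t = 38416
(460013 + (-142 + 338)*17)*(t + o(-2)) = (460013 + (-142 + 338)*17)*(38416 + (-2)**3) = (460013 + 196*17)*(38416 - 8) = (460013 + 3332)*38408 = 463345*38408 = 17796154760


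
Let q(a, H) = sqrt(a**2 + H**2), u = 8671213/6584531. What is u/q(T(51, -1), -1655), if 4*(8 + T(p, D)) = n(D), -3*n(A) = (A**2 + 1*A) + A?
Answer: 104054556*sqrt(15777145)/519425501719975 ≈ 0.00079571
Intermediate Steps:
n(A) = -2*A/3 - A**2/3 (n(A) = -((A**2 + 1*A) + A)/3 = -((A**2 + A) + A)/3 = -((A + A**2) + A)/3 = -(A**2 + 2*A)/3 = -2*A/3 - A**2/3)
T(p, D) = -8 - D*(2 + D)/12 (T(p, D) = -8 + (-D*(2 + D)/3)/4 = -8 - D*(2 + D)/12)
u = 8671213/6584531 (u = 8671213*(1/6584531) = 8671213/6584531 ≈ 1.3169)
q(a, H) = sqrt(H**2 + a**2)
u/q(T(51, -1), -1655) = 8671213/(6584531*(sqrt((-1655)**2 + (-8 - 1/12*(-1)*(2 - 1))**2))) = 8671213/(6584531*(sqrt(2739025 + (-8 - 1/12*(-1)*1)**2))) = 8671213/(6584531*(sqrt(2739025 + (-8 + 1/12)**2))) = 8671213/(6584531*(sqrt(2739025 + (-95/12)**2))) = 8671213/(6584531*(sqrt(2739025 + 9025/144))) = 8671213/(6584531*(sqrt(394428625/144))) = 8671213/(6584531*((5*sqrt(15777145)/12))) = 8671213*(12*sqrt(15777145)/78885725)/6584531 = 104054556*sqrt(15777145)/519425501719975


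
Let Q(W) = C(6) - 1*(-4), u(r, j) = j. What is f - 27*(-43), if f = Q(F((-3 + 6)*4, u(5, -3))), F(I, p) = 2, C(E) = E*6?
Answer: 1201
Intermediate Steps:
C(E) = 6*E
Q(W) = 40 (Q(W) = 6*6 - 1*(-4) = 36 + 4 = 40)
f = 40
f - 27*(-43) = 40 - 27*(-43) = 40 + 1161 = 1201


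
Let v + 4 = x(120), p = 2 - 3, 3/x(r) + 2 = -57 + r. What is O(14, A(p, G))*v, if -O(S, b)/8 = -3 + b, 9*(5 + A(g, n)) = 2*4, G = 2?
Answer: -123392/549 ≈ -224.76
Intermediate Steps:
x(r) = 3/(-59 + r) (x(r) = 3/(-2 + (-57 + r)) = 3/(-59 + r))
p = -1
A(g, n) = -37/9 (A(g, n) = -5 + (2*4)/9 = -5 + (⅑)*8 = -5 + 8/9 = -37/9)
O(S, b) = 24 - 8*b (O(S, b) = -8*(-3 + b) = 24 - 8*b)
v = -241/61 (v = -4 + 3/(-59 + 120) = -4 + 3/61 = -241/61 ≈ -3.9508)
O(14, A(p, G))*v = (24 - 8*(-37/9))*(-241/61) = (24 + 296/9)*(-241/61) = (512/9)*(-241/61) = -123392/549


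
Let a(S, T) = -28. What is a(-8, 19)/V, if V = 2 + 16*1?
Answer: -14/9 ≈ -1.5556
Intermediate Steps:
V = 18 (V = 2 + 16 = 18)
a(-8, 19)/V = -28/18 = -28*1/18 = -14/9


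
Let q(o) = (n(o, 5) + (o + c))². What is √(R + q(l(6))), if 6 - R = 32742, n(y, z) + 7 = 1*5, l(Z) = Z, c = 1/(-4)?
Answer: I*√523551/4 ≈ 180.89*I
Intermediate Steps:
c = -¼ (c = 1*(-¼) = -¼ ≈ -0.25000)
n(y, z) = -2 (n(y, z) = -7 + 1*5 = -7 + 5 = -2)
q(o) = (-9/4 + o)² (q(o) = (-2 + (o - ¼))² = (-2 + (-¼ + o))² = (-9/4 + o)²)
R = -32736 (R = 6 - 1*32742 = 6 - 32742 = -32736)
√(R + q(l(6))) = √(-32736 + (-9 + 4*6)²/16) = √(-32736 + (-9 + 24)²/16) = √(-32736 + (1/16)*15²) = √(-32736 + (1/16)*225) = √(-32736 + 225/16) = √(-523551/16) = I*√523551/4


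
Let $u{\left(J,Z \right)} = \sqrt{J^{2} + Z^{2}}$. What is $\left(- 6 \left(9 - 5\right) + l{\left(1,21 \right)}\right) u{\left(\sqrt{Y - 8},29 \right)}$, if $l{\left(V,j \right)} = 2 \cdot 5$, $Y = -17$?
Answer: $- 56 \sqrt{51} \approx -399.92$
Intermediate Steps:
$l{\left(V,j \right)} = 10$
$\left(- 6 \left(9 - 5\right) + l{\left(1,21 \right)}\right) u{\left(\sqrt{Y - 8},29 \right)} = \left(- 6 \left(9 - 5\right) + 10\right) \sqrt{\left(\sqrt{-17 - 8}\right)^{2} + 29^{2}} = \left(\left(-6\right) 4 + 10\right) \sqrt{\left(\sqrt{-25}\right)^{2} + 841} = \left(-24 + 10\right) \sqrt{\left(5 i\right)^{2} + 841} = - 14 \sqrt{-25 + 841} = - 14 \sqrt{816} = - 14 \cdot 4 \sqrt{51} = - 56 \sqrt{51}$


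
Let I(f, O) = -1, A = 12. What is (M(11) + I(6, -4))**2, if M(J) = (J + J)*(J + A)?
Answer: 255025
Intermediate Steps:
M(J) = 2*J*(12 + J) (M(J) = (J + J)*(J + 12) = (2*J)*(12 + J) = 2*J*(12 + J))
(M(11) + I(6, -4))**2 = (2*11*(12 + 11) - 1)**2 = (2*11*23 - 1)**2 = (506 - 1)**2 = 505**2 = 255025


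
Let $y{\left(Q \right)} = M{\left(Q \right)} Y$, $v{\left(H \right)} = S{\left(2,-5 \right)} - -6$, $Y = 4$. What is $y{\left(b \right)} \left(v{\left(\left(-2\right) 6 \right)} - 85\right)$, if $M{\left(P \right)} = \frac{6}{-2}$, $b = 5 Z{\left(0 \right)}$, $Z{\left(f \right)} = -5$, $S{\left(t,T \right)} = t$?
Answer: $924$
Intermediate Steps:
$b = -25$ ($b = 5 \left(-5\right) = -25$)
$M{\left(P \right)} = -3$ ($M{\left(P \right)} = 6 \left(- \frac{1}{2}\right) = -3$)
$v{\left(H \right)} = 8$ ($v{\left(H \right)} = 2 - -6 = 2 + 6 = 8$)
$y{\left(Q \right)} = -12$ ($y{\left(Q \right)} = \left(-3\right) 4 = -12$)
$y{\left(b \right)} \left(v{\left(\left(-2\right) 6 \right)} - 85\right) = - 12 \left(8 - 85\right) = \left(-12\right) \left(-77\right) = 924$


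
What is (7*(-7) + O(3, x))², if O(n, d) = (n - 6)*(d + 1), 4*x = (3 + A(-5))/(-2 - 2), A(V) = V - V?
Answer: 677329/256 ≈ 2645.8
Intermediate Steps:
A(V) = 0
x = -3/16 (x = ((3 + 0)/(-2 - 2))/4 = (3/(-4))/4 = (3*(-¼))/4 = (¼)*(-¾) = -3/16 ≈ -0.18750)
O(n, d) = (1 + d)*(-6 + n) (O(n, d) = (-6 + n)*(1 + d) = (1 + d)*(-6 + n))
(7*(-7) + O(3, x))² = (7*(-7) + (-6 + 3 - 6*(-3/16) - 3/16*3))² = (-49 + (-6 + 3 + 9/8 - 9/16))² = (-49 - 39/16)² = (-823/16)² = 677329/256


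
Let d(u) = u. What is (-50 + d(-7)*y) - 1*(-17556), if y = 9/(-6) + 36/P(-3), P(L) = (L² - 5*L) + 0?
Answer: 17506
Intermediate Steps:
P(L) = L² - 5*L
y = 0 (y = 9/(-6) + 36/((-3*(-5 - 3))) = 9*(-⅙) + 36/((-3*(-8))) = -3/2 + 36/24 = -3/2 + 36*(1/24) = -3/2 + 3/2 = 0)
(-50 + d(-7)*y) - 1*(-17556) = (-50 - 7*0) - 1*(-17556) = (-50 + 0) + 17556 = -50 + 17556 = 17506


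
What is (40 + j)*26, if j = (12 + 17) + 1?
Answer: 1820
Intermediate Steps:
j = 30 (j = 29 + 1 = 30)
(40 + j)*26 = (40 + 30)*26 = 70*26 = 1820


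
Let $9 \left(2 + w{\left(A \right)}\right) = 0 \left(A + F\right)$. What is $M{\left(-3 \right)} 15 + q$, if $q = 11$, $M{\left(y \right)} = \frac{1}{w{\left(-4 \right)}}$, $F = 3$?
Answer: $\frac{7}{2} \approx 3.5$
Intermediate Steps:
$w{\left(A \right)} = -2$ ($w{\left(A \right)} = -2 + \frac{0 \left(A + 3\right)}{9} = -2 + \frac{0 \left(3 + A\right)}{9} = -2 + \frac{1}{9} \cdot 0 = -2 + 0 = -2$)
$M{\left(y \right)} = - \frac{1}{2}$ ($M{\left(y \right)} = \frac{1}{-2} = - \frac{1}{2}$)
$M{\left(-3 \right)} 15 + q = \left(- \frac{1}{2}\right) 15 + 11 = - \frac{15}{2} + 11 = \frac{7}{2}$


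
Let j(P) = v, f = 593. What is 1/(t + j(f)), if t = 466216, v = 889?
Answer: 1/467105 ≈ 2.1408e-6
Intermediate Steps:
j(P) = 889
1/(t + j(f)) = 1/(466216 + 889) = 1/467105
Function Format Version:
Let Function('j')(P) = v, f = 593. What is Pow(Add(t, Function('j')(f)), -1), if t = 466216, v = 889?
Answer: Rational(1, 467105) ≈ 2.1408e-6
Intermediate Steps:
Function('j')(P) = 889
Pow(Add(t, Function('j')(f)), -1) = Pow(Add(466216, 889), -1) = Pow(467105, -1) = Rational(1, 467105)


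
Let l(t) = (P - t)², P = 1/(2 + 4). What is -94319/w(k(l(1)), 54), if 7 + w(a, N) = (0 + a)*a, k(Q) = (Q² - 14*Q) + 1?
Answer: -158419701504/102283729 ≈ -1548.8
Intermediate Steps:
P = ⅙ (P = 1/6 = ⅙ ≈ 0.16667)
l(t) = (⅙ - t)²
k(Q) = 1 + Q² - 14*Q
w(a, N) = -7 + a² (w(a, N) = -7 + (0 + a)*a = -7 + a*a = -7 + a²)
-94319/w(k(l(1)), 54) = -94319/(-7 + (1 + ((-1 + 6*1)²/36)² - 7*(-1 + 6*1)²/18)²) = -94319/(-7 + (1 + ((-1 + 6)²/36)² - 7*(-1 + 6)²/18)²) = -94319/(-7 + (1 + ((1/36)*5²)² - 7*5²/18)²) = -94319/(-7 + (1 + ((1/36)*25)² - 7*25/18)²) = -94319/(-7 + (1 + (25/36)² - 14*25/36)²) = -94319/(-7 + (1 + 625/1296 - 175/18)²) = -94319/(-7 + (-10679/1296)²) = -94319/(-7 + 114041041/1679616) = -94319/102283729/1679616 = -94319*1679616/102283729 = -158419701504/102283729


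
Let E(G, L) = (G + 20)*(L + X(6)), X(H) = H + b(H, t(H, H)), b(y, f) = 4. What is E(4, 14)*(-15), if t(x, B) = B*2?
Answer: -8640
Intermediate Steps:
t(x, B) = 2*B
X(H) = 4 + H (X(H) = H + 4 = 4 + H)
E(G, L) = (10 + L)*(20 + G) (E(G, L) = (G + 20)*(L + (4 + 6)) = (20 + G)*(L + 10) = (20 + G)*(10 + L) = (10 + L)*(20 + G))
E(4, 14)*(-15) = (200 + 10*4 + 20*14 + 4*14)*(-15) = (200 + 40 + 280 + 56)*(-15) = 576*(-15) = -8640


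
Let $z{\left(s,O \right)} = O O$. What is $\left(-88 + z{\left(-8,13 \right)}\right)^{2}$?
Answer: $6561$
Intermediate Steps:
$z{\left(s,O \right)} = O^{2}$
$\left(-88 + z{\left(-8,13 \right)}\right)^{2} = \left(-88 + 13^{2}\right)^{2} = \left(-88 + 169\right)^{2} = 81^{2} = 6561$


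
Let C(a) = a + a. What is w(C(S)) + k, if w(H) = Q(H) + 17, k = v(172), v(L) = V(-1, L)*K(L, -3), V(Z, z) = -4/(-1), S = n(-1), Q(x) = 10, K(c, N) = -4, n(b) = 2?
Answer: 11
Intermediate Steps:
S = 2
V(Z, z) = 4 (V(Z, z) = -4*(-1) = 4)
C(a) = 2*a
v(L) = -16 (v(L) = 4*(-4) = -16)
k = -16
w(H) = 27 (w(H) = 10 + 17 = 27)
w(C(S)) + k = 27 - 16 = 11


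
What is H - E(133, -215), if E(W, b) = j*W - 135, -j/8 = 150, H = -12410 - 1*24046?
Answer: 123279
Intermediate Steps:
H = -36456 (H = -12410 - 24046 = -36456)
j = -1200 (j = -8*150 = -1200)
E(W, b) = -135 - 1200*W (E(W, b) = -1200*W - 135 = -135 - 1200*W)
H - E(133, -215) = -36456 - (-135 - 1200*133) = -36456 - (-135 - 159600) = -36456 - 1*(-159735) = -36456 + 159735 = 123279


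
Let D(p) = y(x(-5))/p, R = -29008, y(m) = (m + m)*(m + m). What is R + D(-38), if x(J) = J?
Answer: -551202/19 ≈ -29011.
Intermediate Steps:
y(m) = 4*m² (y(m) = (2*m)*(2*m) = 4*m²)
D(p) = 100/p (D(p) = (4*(-5)²)/p = (4*25)/p = 100/p)
R + D(-38) = -29008 + 100/(-38) = -29008 + 100*(-1/38) = -29008 - 50/19 = -551202/19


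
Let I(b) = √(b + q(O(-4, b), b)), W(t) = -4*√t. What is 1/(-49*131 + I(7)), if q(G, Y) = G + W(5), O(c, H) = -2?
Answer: -1/(6419 - √(5 - 4*√5)) ≈ -0.00015579 - 4.82e-8*I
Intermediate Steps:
q(G, Y) = G - 4*√5
I(b) = √(-2 + b - 4*√5) (I(b) = √(b + (-2 - 4*√5)) = √(-2 + b - 4*√5))
1/(-49*131 + I(7)) = 1/(-49*131 + √(-2 + 7 - 4*√5)) = 1/(-6419 + √(5 - 4*√5))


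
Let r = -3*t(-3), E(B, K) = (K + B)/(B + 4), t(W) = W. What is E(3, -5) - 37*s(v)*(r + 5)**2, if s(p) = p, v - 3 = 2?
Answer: -253822/7 ≈ -36260.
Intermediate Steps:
v = 5 (v = 3 + 2 = 5)
E(B, K) = (B + K)/(4 + B)
r = 9 (r = -3*(-3) = 9)
E(3, -5) - 37*s(v)*(r + 5)**2 = (3 - 5)/(4 + 3) - 185*(9 + 5)**2 = -2/7 - 185*14**2 = (1/7)*(-2) - 185*196 = -2/7 - 37*980 = -2/7 - 36260 = -253822/7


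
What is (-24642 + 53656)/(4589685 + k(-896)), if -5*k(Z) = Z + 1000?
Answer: 145070/22948321 ≈ 0.0063216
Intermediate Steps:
k(Z) = -200 - Z/5 (k(Z) = -(Z + 1000)/5 = -(1000 + Z)/5 = -200 - Z/5)
(-24642 + 53656)/(4589685 + k(-896)) = (-24642 + 53656)/(4589685 + (-200 - ⅕*(-896))) = 29014/(4589685 + (-200 + 896/5)) = 29014/(4589685 - 104/5) = 29014/(22948321/5) = 29014*(5/22948321) = 145070/22948321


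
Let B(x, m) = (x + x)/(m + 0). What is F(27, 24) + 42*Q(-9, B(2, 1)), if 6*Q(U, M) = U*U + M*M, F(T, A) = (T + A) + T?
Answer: 757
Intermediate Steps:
F(T, A) = A + 2*T (F(T, A) = (A + T) + T = A + 2*T)
B(x, m) = 2*x/m (B(x, m) = (2*x)/m = 2*x/m)
Q(U, M) = M²/6 + U²/6 (Q(U, M) = (U*U + M*M)/6 = (U² + M²)/6 = (M² + U²)/6 = M²/6 + U²/6)
F(27, 24) + 42*Q(-9, B(2, 1)) = (24 + 2*27) + 42*((2*2/1)²/6 + (⅙)*(-9)²) = (24 + 54) + 42*((2*2*1)²/6 + (⅙)*81) = 78 + 42*((⅙)*4² + 27/2) = 78 + 42*((⅙)*16 + 27/2) = 78 + 42*(8/3 + 27/2) = 78 + 42*(97/6) = 78 + 679 = 757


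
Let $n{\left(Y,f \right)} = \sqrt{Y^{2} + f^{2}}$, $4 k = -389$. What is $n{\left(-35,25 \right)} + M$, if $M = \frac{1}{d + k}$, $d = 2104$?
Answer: $\frac{4}{8027} + 5 \sqrt{74} \approx 43.012$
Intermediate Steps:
$k = - \frac{389}{4}$ ($k = \frac{1}{4} \left(-389\right) = - \frac{389}{4} \approx -97.25$)
$M = \frac{4}{8027}$ ($M = \frac{1}{2104 - \frac{389}{4}} = \frac{1}{\frac{8027}{4}} = \frac{4}{8027} \approx 0.00049832$)
$n{\left(-35,25 \right)} + M = \sqrt{\left(-35\right)^{2} + 25^{2}} + \frac{4}{8027} = \sqrt{1225 + 625} + \frac{4}{8027} = \sqrt{1850} + \frac{4}{8027} = 5 \sqrt{74} + \frac{4}{8027} = \frac{4}{8027} + 5 \sqrt{74}$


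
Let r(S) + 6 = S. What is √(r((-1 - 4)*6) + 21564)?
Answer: 6*√598 ≈ 146.72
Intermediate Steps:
r(S) = -6 + S
√(r((-1 - 4)*6) + 21564) = √((-6 + (-1 - 4)*6) + 21564) = √((-6 - 5*6) + 21564) = √((-6 - 30) + 21564) = √(-36 + 21564) = √21528 = 6*√598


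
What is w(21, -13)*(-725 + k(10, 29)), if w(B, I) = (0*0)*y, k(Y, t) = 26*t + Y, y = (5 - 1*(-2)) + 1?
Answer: 0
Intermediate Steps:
y = 8 (y = (5 + 2) + 1 = 7 + 1 = 8)
k(Y, t) = Y + 26*t
w(B, I) = 0 (w(B, I) = (0*0)*8 = 0*8 = 0)
w(21, -13)*(-725 + k(10, 29)) = 0*(-725 + (10 + 26*29)) = 0*(-725 + (10 + 754)) = 0*(-725 + 764) = 0*39 = 0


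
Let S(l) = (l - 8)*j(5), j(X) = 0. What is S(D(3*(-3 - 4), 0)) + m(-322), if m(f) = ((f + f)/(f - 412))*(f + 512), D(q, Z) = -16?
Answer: 61180/367 ≈ 166.70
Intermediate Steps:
S(l) = 0 (S(l) = (l - 8)*0 = (-8 + l)*0 = 0)
m(f) = 2*f*(512 + f)/(-412 + f) (m(f) = ((2*f)/(-412 + f))*(512 + f) = (2*f/(-412 + f))*(512 + f) = 2*f*(512 + f)/(-412 + f))
S(D(3*(-3 - 4), 0)) + m(-322) = 0 + 2*(-322)*(512 - 322)/(-412 - 322) = 0 + 2*(-322)*190/(-734) = 0 + 2*(-322)*(-1/734)*190 = 0 + 61180/367 = 61180/367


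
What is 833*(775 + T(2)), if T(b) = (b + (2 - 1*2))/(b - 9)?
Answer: 645337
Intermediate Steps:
T(b) = b/(-9 + b) (T(b) = (b + (2 - 2))/(-9 + b) = (b + 0)/(-9 + b) = b/(-9 + b))
833*(775 + T(2)) = 833*(775 + 2/(-9 + 2)) = 833*(775 + 2/(-7)) = 833*(775 + 2*(-1/7)) = 833*(775 - 2/7) = 833*(5423/7) = 645337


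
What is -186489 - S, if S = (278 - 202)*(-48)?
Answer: -182841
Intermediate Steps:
S = -3648 (S = 76*(-48) = -3648)
-186489 - S = -186489 - 1*(-3648) = -186489 + 3648 = -182841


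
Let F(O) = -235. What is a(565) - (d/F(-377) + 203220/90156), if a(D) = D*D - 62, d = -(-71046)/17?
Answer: 9579963231178/30014435 ≈ 3.1918e+5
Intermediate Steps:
d = 71046/17 (d = -(-71046)/17 = -11841*(-6/17) = 71046/17 ≈ 4179.2)
a(D) = -62 + D² (a(D) = D² - 62 = -62 + D²)
a(565) - (d/F(-377) + 203220/90156) = (-62 + 565²) - ((71046/17)/(-235) + 203220/90156) = (-62 + 319225) - ((71046/17)*(-1/235) + 203220*(1/90156)) = 319163 - (-71046/3995 + 16935/7513) = 319163 - 1*(-466113273/30014435) = 319163 + 466113273/30014435 = 9579963231178/30014435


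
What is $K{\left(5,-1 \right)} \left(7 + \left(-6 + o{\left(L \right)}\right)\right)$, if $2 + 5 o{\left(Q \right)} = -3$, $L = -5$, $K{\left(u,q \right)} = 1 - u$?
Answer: $0$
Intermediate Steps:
$o{\left(Q \right)} = -1$ ($o{\left(Q \right)} = - \frac{2}{5} + \frac{1}{5} \left(-3\right) = - \frac{2}{5} - \frac{3}{5} = -1$)
$K{\left(5,-1 \right)} \left(7 + \left(-6 + o{\left(L \right)}\right)\right) = \left(1 - 5\right) \left(7 - 7\right) = \left(-4\right) 0 = 0$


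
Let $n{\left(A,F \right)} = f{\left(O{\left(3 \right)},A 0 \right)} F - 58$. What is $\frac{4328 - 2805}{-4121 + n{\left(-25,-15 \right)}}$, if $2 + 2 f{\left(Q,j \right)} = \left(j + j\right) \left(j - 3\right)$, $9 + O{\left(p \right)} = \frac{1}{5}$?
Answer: $- \frac{1523}{4164} \approx -0.36575$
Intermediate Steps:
$O{\left(p \right)} = - \frac{44}{5}$ ($O{\left(p \right)} = -9 + \frac{1}{5} = - \frac{44}{5}$)
$f{\left(Q,j \right)} = -1 + j \left(-3 + j\right)$ ($f{\left(Q,j \right)} = -1 + \frac{\left(j + j\right) \left(j - 3\right)}{2} = -1 + \frac{2 j \left(-3 + j\right)}{2} = -1 + j \left(-3 + j\right)$)
$n{\left(A,F \right)} = -58 - F$ ($n{\left(A,F \right)} = \left(-1 + \left(A 0\right)^{2} - 3 A 0\right) F - 58 = \left(-1 + 0^{2} - 0\right) F - 58 = \left(-1 + 0 + 0\right) F - 58 = - F - 58 = -58 - F$)
$\frac{4328 - 2805}{-4121 + n{\left(-25,-15 \right)}} = \frac{4328 - 2805}{-4121 - 43} = \frac{1523}{-4121 + \left(-58 + 15\right)} = \frac{1523}{-4121 - 43} = \frac{1523}{-4164} = 1523 \left(- \frac{1}{4164}\right) = - \frac{1523}{4164}$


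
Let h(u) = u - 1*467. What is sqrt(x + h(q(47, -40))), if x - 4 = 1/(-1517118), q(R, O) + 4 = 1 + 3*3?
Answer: I*sqrt(1051852692364386)/1517118 ≈ 21.378*I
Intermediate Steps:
q(R, O) = 6 (q(R, O) = -4 + (1 + 3*3) = -4 + (1 + 9) = -4 + 10 = 6)
h(u) = -467 + u (h(u) = u - 467 = -467 + u)
x = 6068471/1517118 (x = 4 + 1/(-1517118) = 4 - 1/1517118 = 6068471/1517118 ≈ 4.0000)
sqrt(x + h(q(47, -40))) = sqrt(6068471/1517118 + (-467 + 6)) = sqrt(6068471/1517118 - 461) = sqrt(-693322927/1517118) = I*sqrt(1051852692364386)/1517118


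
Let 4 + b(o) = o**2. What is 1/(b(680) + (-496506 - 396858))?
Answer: -1/430968 ≈ -2.3204e-6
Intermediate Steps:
b(o) = -4 + o**2
1/(b(680) + (-496506 - 396858)) = 1/((-4 + 680**2) + (-496506 - 396858)) = 1/((-4 + 462400) - 893364) = 1/(462396 - 893364) = 1/(-430968) = -1/430968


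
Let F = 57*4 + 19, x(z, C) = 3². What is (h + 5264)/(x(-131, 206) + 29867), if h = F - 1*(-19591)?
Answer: 163/194 ≈ 0.84021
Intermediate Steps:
x(z, C) = 9
F = 247 (F = 228 + 19 = 247)
h = 19838 (h = 247 - 1*(-19591) = 247 + 19591 = 19838)
(h + 5264)/(x(-131, 206) + 29867) = (19838 + 5264)/(9 + 29867) = 25102/29876 = 25102*(1/29876) = 163/194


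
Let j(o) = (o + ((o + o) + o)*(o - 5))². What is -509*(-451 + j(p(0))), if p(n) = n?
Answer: 229559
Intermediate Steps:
j(o) = (o + 3*o*(-5 + o))² (j(o) = (o + (2*o + o)*(-5 + o))² = (o + (3*o)*(-5 + o))² = (o + 3*o*(-5 + o))²)
-509*(-451 + j(p(0))) = -509*(-451 + 0²*(-14 + 3*0)²) = -509*(-451 + 0*(-14 + 0)²) = -509*(-451 + 0*(-14)²) = -509*(-451 + 0*196) = -509*(-451 + 0) = -509*(-451) = 229559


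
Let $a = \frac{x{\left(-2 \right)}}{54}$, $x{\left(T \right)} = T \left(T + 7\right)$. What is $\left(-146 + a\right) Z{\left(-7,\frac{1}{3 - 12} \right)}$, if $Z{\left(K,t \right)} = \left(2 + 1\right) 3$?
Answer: $- \frac{3947}{3} \approx -1315.7$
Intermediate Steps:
$x{\left(T \right)} = T \left(7 + T\right)$
$Z{\left(K,t \right)} = 9$ ($Z{\left(K,t \right)} = 3 \cdot 3 = 9$)
$a = - \frac{5}{27}$ ($a = \frac{\left(-2\right) \left(7 - 2\right)}{54} = \left(-2\right) 5 \cdot \frac{1}{54} = \left(-10\right) \frac{1}{54} = - \frac{5}{27} \approx -0.18519$)
$\left(-146 + a\right) Z{\left(-7,\frac{1}{3 - 12} \right)} = \left(-146 - \frac{5}{27}\right) 9 = \left(- \frac{3947}{27}\right) 9 = - \frac{3947}{3}$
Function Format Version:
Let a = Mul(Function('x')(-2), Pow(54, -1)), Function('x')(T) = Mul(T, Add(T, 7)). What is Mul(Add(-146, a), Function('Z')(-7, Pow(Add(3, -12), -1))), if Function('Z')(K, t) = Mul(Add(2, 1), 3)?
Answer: Rational(-3947, 3) ≈ -1315.7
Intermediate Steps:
Function('x')(T) = Mul(T, Add(7, T))
Function('Z')(K, t) = 9 (Function('Z')(K, t) = Mul(3, 3) = 9)
a = Rational(-5, 27) (a = Mul(Mul(-2, Add(7, -2)), Pow(54, -1)) = Mul(Mul(-2, 5), Rational(1, 54)) = Mul(-10, Rational(1, 54)) = Rational(-5, 27) ≈ -0.18519)
Mul(Add(-146, a), Function('Z')(-7, Pow(Add(3, -12), -1))) = Mul(Add(-146, Rational(-5, 27)), 9) = Mul(Rational(-3947, 27), 9) = Rational(-3947, 3)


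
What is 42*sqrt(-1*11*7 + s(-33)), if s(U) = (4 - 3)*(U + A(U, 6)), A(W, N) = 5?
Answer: 42*I*sqrt(105) ≈ 430.37*I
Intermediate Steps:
s(U) = 5 + U (s(U) = (4 - 3)*(U + 5) = 1*(5 + U) = 5 + U)
42*sqrt(-1*11*7 + s(-33)) = 42*sqrt(-1*11*7 + (5 - 33)) = 42*sqrt(-11*7 - 28) = 42*sqrt(-77 - 28) = 42*sqrt(-105) = 42*(I*sqrt(105)) = 42*I*sqrt(105)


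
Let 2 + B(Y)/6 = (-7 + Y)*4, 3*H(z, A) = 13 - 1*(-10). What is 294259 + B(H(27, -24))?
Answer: 294263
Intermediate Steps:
H(z, A) = 23/3 (H(z, A) = (13 - 1*(-10))/3 = (13 + 10)/3 = (1/3)*23 = 23/3)
B(Y) = -180 + 24*Y (B(Y) = -12 + 6*((-7 + Y)*4) = -12 + 6*(-28 + 4*Y) = -12 + (-168 + 24*Y) = -180 + 24*Y)
294259 + B(H(27, -24)) = 294259 + (-180 + 24*(23/3)) = 294259 + (-180 + 184) = 294259 + 4 = 294263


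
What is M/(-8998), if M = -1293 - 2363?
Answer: 1828/4499 ≈ 0.40631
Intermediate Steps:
M = -3656
M/(-8998) = -3656/(-8998) = -3656*(-1/8998) = 1828/4499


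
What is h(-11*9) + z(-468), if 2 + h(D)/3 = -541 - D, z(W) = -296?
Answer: -1628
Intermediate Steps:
h(D) = -1629 - 3*D (h(D) = -6 + 3*(-541 - D) = -6 + (-1623 - 3*D) = -1629 - 3*D)
h(-11*9) + z(-468) = (-1629 - (-33)*9) - 296 = (-1629 - 3*(-99)) - 296 = (-1629 + 297) - 296 = -1332 - 296 = -1628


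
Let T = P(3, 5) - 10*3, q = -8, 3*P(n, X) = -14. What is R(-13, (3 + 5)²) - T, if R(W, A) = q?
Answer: 80/3 ≈ 26.667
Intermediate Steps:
P(n, X) = -14/3 (P(n, X) = (⅓)*(-14) = -14/3)
R(W, A) = -8
T = -104/3 (T = -14/3 - 10*3 = -14/3 - 30 = -104/3 ≈ -34.667)
R(-13, (3 + 5)²) - T = -8 - 1*(-104/3) = -8 + 104/3 = 80/3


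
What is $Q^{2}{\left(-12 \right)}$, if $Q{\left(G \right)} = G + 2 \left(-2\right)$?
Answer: $256$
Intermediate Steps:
$Q{\left(G \right)} = -4 + G$ ($Q{\left(G \right)} = G - 4 = -4 + G$)
$Q^{2}{\left(-12 \right)} = \left(-4 - 12\right)^{2} = \left(-16\right)^{2} = 256$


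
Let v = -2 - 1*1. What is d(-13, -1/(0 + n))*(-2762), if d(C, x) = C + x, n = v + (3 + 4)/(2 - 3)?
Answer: 178149/5 ≈ 35630.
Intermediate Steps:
v = -3 (v = -2 - 1 = -3)
n = -10 (n = -3 + (3 + 4)/(2 - 3) = -3 + 7/(-1) = -3 + 7*(-1) = -3 - 7 = -10)
d(-13, -1/(0 + n))*(-2762) = (-13 - 1/(0 - 10))*(-2762) = (-13 - 1/(-10))*(-2762) = (-13 - 1*(-⅒))*(-2762) = (-13 + ⅒)*(-2762) = -129/10*(-2762) = 178149/5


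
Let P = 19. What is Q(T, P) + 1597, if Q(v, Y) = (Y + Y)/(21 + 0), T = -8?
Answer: 33575/21 ≈ 1598.8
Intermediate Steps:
Q(v, Y) = 2*Y/21 (Q(v, Y) = (2*Y)/21 = (2*Y)*(1/21) = 2*Y/21)
Q(T, P) + 1597 = (2/21)*19 + 1597 = 38/21 + 1597 = 33575/21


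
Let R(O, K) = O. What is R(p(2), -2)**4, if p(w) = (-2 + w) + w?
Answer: 16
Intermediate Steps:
p(w) = -2 + 2*w
R(p(2), -2)**4 = (-2 + 2*2)**4 = (-2 + 4)**4 = 2**4 = 16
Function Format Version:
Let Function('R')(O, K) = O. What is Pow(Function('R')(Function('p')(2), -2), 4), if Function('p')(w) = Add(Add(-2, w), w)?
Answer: 16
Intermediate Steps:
Function('p')(w) = Add(-2, Mul(2, w))
Pow(Function('R')(Function('p')(2), -2), 4) = Pow(Add(-2, Mul(2, 2)), 4) = Pow(Add(-2, 4), 4) = Pow(2, 4) = 16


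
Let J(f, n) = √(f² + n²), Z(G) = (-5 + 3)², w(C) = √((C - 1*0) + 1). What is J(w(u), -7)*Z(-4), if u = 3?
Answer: 4*√53 ≈ 29.120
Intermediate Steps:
w(C) = √(1 + C) (w(C) = √((C + 0) + 1) = √(C + 1) = √(1 + C))
Z(G) = 4 (Z(G) = (-2)² = 4)
J(w(u), -7)*Z(-4) = √((√(1 + 3))² + (-7)²)*4 = √((√4)² + 49)*4 = √(2² + 49)*4 = √(4 + 49)*4 = √53*4 = 4*√53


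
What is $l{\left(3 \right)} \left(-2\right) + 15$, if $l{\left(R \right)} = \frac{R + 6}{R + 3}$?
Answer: $12$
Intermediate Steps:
$l{\left(R \right)} = \frac{6 + R}{3 + R}$
$l{\left(3 \right)} \left(-2\right) + 15 = \frac{6 + 3}{3 + 3} \left(-2\right) + 15 = \frac{1}{6} \cdot 9 \left(-2\right) + 15 = \frac{3}{2} \left(-2\right) + 15 = -3 + 15 = 12$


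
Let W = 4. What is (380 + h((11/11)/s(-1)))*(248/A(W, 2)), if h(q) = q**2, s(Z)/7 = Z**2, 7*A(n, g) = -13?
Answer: -4618008/91 ≈ -50747.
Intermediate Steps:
A(n, g) = -13/7 (A(n, g) = (1/7)*(-13) = -13/7)
s(Z) = 7*Z**2
(380 + h((11/11)/s(-1)))*(248/A(W, 2)) = (380 + ((11/11)/((7*(-1)**2)))**2)*(248/(-13/7)) = (380 + ((11*(1/11))/((7*1)))**2)*(248*(-7/13)) = (380 + (1/7)**2)*(-1736/13) = (380 + 1/49)*(-1736/13) = (18621/49)*(-1736/13) = -4618008/91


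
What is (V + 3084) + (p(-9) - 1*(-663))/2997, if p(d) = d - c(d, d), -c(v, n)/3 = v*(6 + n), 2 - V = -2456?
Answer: 5536703/999 ≈ 5542.2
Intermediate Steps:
V = 2458 (V = 2 - 1*(-2456) = 2 + 2456 = 2458)
c(v, n) = -3*v*(6 + n)
p(d) = d + 3*d*(6 + d) (p(d) = d - (-3)*d*(6 + d) = d + 3*d*(6 + d))
(V + 3084) + (p(-9) - 1*(-663))/2997 = (2458 + 3084) + (-9*(19 + 3*(-9)) - 1*(-663))/2997 = 5542 + (-9*(19 - 27) + 663)*(1/2997) = 5542 + (-9*(-8) + 663)*(1/2997) = 5542 + (72 + 663)*(1/2997) = 5542 + 735*(1/2997) = 5542 + 245/999 = 5536703/999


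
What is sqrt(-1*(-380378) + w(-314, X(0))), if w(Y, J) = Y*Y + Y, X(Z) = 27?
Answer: 2*sqrt(119665) ≈ 691.85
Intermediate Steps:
w(Y, J) = Y + Y**2 (w(Y, J) = Y**2 + Y = Y + Y**2)
sqrt(-1*(-380378) + w(-314, X(0))) = sqrt(-1*(-380378) - 314*(1 - 314)) = sqrt(380378 - 314*(-313)) = sqrt(380378 + 98282) = sqrt(478660) = 2*sqrt(119665)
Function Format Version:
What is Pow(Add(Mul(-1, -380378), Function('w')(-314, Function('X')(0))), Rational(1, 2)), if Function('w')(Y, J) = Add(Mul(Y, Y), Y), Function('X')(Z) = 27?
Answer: Mul(2, Pow(119665, Rational(1, 2))) ≈ 691.85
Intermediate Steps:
Function('w')(Y, J) = Add(Y, Pow(Y, 2)) (Function('w')(Y, J) = Add(Pow(Y, 2), Y) = Add(Y, Pow(Y, 2)))
Pow(Add(Mul(-1, -380378), Function('w')(-314, Function('X')(0))), Rational(1, 2)) = Pow(Add(Mul(-1, -380378), Mul(-314, Add(1, -314))), Rational(1, 2)) = Pow(Add(380378, Mul(-314, -313)), Rational(1, 2)) = Pow(Add(380378, 98282), Rational(1, 2)) = Pow(478660, Rational(1, 2)) = Mul(2, Pow(119665, Rational(1, 2)))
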